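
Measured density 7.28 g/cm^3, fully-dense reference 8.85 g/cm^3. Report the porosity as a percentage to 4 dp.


Porosity = (1-7.28/8.85)*100 = 17.7401 %


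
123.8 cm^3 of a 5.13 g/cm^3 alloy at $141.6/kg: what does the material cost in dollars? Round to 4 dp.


Mass = 123.8*5.13/1000 = 0.635094 kg
Cost = 0.635094 * 141.6 = 89.9293 $


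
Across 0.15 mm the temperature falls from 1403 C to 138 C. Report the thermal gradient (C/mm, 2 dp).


G = (1403-138)/0.15 = 8433.33 C/mm


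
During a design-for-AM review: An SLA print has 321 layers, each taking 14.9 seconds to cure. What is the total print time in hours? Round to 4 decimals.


t = 321 * 14.9 / 3600 = 1.3286 hrs


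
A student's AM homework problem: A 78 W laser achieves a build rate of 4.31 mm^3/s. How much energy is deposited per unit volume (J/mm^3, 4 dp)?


SE = 78 / 4.31 = 18.0974 J/mm^3


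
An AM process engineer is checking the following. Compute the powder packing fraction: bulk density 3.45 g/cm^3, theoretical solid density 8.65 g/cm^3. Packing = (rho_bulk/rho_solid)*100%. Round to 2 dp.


Packing = (3.45/8.65)*100 = 39.88 %


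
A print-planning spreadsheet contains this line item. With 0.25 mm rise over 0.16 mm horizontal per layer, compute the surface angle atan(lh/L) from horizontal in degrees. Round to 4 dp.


angle = atan(0.25/0.16) = 57.3808 degrees


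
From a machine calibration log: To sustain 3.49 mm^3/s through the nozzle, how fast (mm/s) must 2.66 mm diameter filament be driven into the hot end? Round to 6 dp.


A = pi*(2.66/2)^2 = 5.557163
v = 3.49 / 5.557163 = 0.628018 mm/s


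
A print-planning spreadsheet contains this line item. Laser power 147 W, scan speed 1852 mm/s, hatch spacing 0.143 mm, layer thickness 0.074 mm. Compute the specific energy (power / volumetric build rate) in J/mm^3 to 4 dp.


Build rate = 1852 * 0.143 * 0.074 = 19.597864 mm^3/s
SE = 147 / 19.597864 = 7.5008 J/mm^3


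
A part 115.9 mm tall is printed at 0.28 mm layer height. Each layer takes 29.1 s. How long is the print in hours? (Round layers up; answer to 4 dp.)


Layers = ceil(115.9/0.28) = 414
t = 414 * 29.1 / 3600 = 3.3465 hrs


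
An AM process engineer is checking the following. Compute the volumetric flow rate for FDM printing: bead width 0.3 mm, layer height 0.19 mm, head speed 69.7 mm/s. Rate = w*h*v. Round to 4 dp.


Rate = 0.3 * 0.19 * 69.7 = 3.9729 mm^3/s


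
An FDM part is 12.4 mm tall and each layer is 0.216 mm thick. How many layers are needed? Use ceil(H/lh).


Layers = ceil(12.4/0.216) = 58


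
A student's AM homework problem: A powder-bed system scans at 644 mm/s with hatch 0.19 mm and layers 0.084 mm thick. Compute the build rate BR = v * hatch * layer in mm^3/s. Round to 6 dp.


Rate = 644 * 0.19 * 0.084 = 10.27824 mm^3/s


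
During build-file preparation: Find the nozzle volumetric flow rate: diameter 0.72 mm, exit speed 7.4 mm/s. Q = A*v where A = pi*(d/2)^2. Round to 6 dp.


A = pi*(0.72/2)^2 = 0.40715041 mm^2
Q = 0.40715041 * 7.4 = 3.012913 mm^3/s


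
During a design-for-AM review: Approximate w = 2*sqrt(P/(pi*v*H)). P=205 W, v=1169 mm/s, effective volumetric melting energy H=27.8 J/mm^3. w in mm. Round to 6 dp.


w = 2*sqrt(205/(pi*1169*27.8)) = 0.089619 mm


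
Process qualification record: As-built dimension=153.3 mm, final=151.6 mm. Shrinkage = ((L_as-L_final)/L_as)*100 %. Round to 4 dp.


Shrinkage = ((153.3-151.6)/153.3)*100 = 1.1089 %


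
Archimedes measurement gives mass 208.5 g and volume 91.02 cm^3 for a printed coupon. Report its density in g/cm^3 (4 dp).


rho = 208.5 / 91.02 = 2.2907 g/cm^3


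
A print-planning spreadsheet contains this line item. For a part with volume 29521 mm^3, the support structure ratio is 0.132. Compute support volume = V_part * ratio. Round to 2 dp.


V_support = 29521 * 0.132 = 3896.77 mm^3


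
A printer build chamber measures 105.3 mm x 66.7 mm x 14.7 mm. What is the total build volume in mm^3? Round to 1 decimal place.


V = 105.3 * 66.7 * 14.7 = 103245.6 mm^3


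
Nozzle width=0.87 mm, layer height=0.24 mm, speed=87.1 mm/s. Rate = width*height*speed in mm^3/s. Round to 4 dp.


Rate = 0.87 * 0.24 * 87.1 = 18.1865 mm^3/s


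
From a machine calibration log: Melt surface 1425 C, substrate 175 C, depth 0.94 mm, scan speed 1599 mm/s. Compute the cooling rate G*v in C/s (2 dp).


G = (1425-175)/0.94 = 1329.78723404 C/mm
CR = 1329.78723404 * 1599 = 2126329.79 C/s


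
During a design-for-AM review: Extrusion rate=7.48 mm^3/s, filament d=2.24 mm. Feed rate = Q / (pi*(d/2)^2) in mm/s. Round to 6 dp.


A = pi*(2.24/2)^2 = 3.940814
v = 7.48 / 3.940814 = 1.898085 mm/s


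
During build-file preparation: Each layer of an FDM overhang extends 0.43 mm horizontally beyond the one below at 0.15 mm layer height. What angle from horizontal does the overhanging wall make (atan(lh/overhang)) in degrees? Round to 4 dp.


angle = atan(0.15/0.43) = 19.2307 degrees


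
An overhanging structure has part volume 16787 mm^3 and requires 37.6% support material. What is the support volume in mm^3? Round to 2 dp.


V_support = 16787 * 0.376 = 6311.91 mm^3


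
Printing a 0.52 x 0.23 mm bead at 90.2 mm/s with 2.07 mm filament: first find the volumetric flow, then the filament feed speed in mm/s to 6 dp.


Q = 0.52 * 0.23 * 90.2 = 10.78792 mm^3/s
A_fil = pi*(2.07/2)^2 = 3.36535259 mm^2
v_feed = 10.78792 / 3.36535259 = 3.205584 mm/s


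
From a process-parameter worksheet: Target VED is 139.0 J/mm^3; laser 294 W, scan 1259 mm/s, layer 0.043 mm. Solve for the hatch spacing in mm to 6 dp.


h = 294 / (139.0*1259*0.043) = 0.03907 mm


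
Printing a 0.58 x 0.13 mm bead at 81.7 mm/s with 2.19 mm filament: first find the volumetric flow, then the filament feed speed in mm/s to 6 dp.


Q = 0.58 * 0.13 * 81.7 = 6.16018 mm^3/s
A_fil = pi*(2.19/2)^2 = 3.76684813 mm^2
v_feed = 6.16018 / 3.76684813 = 1.635367 mm/s


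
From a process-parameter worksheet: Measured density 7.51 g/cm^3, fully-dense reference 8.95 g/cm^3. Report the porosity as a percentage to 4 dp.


Porosity = (1-7.51/8.95)*100 = 16.0894 %


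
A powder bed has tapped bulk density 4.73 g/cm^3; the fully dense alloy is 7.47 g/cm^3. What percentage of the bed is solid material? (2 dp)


Packing = (4.73/7.47)*100 = 63.32 %


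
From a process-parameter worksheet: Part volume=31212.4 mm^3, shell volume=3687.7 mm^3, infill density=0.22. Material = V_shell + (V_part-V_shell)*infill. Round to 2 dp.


V_infill = (31212.4 - 3687.7) * 0.22 = 6055.43
V_total = 3687.7 + 6055.43 = 9743.13 mm^3


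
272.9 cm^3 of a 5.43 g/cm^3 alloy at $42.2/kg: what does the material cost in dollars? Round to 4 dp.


Mass = 272.9*5.43/1000 = 1.481847 kg
Cost = 1.481847 * 42.2 = 62.5339 $


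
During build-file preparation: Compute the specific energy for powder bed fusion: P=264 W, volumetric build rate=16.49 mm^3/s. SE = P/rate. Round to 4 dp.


SE = 264 / 16.49 = 16.0097 J/mm^3


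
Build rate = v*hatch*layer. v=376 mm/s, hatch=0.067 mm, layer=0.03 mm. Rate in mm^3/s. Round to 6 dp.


Rate = 376 * 0.067 * 0.03 = 0.75576 mm^3/s


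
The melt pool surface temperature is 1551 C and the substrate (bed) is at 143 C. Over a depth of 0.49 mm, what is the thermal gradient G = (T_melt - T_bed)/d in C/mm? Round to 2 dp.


G = (1551-143)/0.49 = 2873.47 C/mm


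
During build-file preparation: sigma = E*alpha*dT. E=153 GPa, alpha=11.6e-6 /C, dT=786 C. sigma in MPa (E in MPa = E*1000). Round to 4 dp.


sigma = 153*1000 * 11.6e-6 * 786 = 1394.9928 MPa


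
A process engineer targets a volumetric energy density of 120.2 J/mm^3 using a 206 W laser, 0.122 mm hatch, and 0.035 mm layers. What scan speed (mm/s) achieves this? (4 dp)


v = 206 / (120.2*0.122*0.035) = 401.3607 mm/s


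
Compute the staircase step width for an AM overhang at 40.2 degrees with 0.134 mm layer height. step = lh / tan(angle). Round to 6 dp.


step = 0.134 / tan(40.2) = 0.158568 mm


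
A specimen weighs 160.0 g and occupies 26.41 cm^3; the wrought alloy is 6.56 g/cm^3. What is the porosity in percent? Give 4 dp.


rho_part = 160.0 / 26.41 = 6.05831125 g/cm^3
Porosity = (1 - 6.05831125/6.56)*100 = 7.6477 %


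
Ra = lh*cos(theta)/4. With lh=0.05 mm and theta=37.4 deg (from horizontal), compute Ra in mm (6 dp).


Ra = 0.05 * cos(37.4) / 4 = 0.00993 mm


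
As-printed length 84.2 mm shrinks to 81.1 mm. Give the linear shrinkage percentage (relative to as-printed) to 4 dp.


Shrinkage = ((84.2-81.1)/84.2)*100 = 3.6817 %


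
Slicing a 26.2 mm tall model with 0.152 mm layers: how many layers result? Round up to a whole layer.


Layers = ceil(26.2/0.152) = 173


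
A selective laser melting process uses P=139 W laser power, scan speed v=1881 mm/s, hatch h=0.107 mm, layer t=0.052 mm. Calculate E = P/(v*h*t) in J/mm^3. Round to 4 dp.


E = 139 / (1881*0.107*0.052) = 13.2812 J/mm^3


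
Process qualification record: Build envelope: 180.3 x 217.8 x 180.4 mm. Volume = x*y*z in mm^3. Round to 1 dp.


V = 180.3 * 217.8 * 180.4 = 7084188.9 mm^3


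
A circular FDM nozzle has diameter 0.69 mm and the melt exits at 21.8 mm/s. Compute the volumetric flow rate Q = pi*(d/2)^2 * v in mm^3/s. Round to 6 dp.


A = pi*(0.69/2)^2 = 0.37392807 mm^2
Q = 0.37392807 * 21.8 = 8.151632 mm^3/s


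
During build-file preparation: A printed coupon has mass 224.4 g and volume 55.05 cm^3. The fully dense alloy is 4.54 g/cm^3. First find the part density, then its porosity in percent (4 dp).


rho_part = 224.4 / 55.05 = 4.07629428 g/cm^3
Porosity = (1 - 4.07629428/4.54)*100 = 10.2138 %


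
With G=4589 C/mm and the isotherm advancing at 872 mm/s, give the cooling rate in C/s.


CR = 4589 * 872 = 4001608 C/s


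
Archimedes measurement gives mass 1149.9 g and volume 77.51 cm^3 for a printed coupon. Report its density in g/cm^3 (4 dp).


rho = 1149.9 / 77.51 = 14.8355 g/cm^3


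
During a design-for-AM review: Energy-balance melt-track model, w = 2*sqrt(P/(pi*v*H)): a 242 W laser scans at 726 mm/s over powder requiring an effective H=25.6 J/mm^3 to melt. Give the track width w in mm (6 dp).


w = 2*sqrt(242/(pi*726*25.6)) = 0.128758 mm


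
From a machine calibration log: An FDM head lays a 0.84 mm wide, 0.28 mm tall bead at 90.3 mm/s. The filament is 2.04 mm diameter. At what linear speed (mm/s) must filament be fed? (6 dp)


Q = 0.84 * 0.28 * 90.3 = 21.23856 mm^3/s
A_fil = pi*(2.04/2)^2 = 3.268513 mm^2
v_feed = 21.23856 / 3.268513 = 6.497927 mm/s


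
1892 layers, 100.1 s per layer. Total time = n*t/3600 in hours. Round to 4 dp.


t = 1892 * 100.1 / 3600 = 52.6081 hrs


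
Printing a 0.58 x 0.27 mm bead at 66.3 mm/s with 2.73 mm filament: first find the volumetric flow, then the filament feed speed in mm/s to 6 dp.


Q = 0.58 * 0.27 * 66.3 = 10.38258 mm^3/s
A_fil = pi*(2.73/2)^2 = 5.85349397 mm^2
v_feed = 10.38258 / 5.85349397 = 1.773741 mm/s


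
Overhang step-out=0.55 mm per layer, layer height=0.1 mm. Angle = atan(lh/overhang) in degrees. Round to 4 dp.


angle = atan(0.1/0.55) = 10.3048 degrees


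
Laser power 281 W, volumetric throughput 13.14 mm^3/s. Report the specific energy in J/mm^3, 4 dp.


SE = 281 / 13.14 = 21.3851 J/mm^3


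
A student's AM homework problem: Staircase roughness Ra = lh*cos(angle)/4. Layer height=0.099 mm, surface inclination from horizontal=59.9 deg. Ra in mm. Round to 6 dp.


Ra = 0.099 * cos(59.9) / 4 = 0.012412 mm


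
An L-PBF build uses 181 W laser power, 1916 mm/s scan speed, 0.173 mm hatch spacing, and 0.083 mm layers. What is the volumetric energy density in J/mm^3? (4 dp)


E = 181 / (1916*0.173*0.083) = 6.579 J/mm^3


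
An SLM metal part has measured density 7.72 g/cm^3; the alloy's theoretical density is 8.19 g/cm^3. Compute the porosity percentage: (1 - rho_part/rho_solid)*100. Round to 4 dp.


Porosity = (1-7.72/8.19)*100 = 5.7387 %


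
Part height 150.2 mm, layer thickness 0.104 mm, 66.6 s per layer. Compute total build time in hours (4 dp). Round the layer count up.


Layers = ceil(150.2/0.104) = 1445
t = 1445 * 66.6 / 3600 = 26.7325 hrs


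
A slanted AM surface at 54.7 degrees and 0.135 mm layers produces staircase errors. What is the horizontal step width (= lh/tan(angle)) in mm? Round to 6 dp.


step = 0.135 / tan(54.7) = 0.095585 mm


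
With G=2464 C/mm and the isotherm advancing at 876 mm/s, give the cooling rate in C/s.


CR = 2464 * 876 = 2158464 C/s


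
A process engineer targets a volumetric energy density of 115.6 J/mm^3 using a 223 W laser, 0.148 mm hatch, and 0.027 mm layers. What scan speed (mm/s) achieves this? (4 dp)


v = 223 / (115.6*0.148*0.027) = 482.7492 mm/s


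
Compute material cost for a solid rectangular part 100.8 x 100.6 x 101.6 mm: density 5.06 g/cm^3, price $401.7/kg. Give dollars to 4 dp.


V = 100.8 * 100.6 * 101.6 = 1030272.768 mm^3 = 1030.272768 cm^3
Mass = 1030.272768 * 5.06 / 1000 = 5.21318021 kg
Cost = 5.21318021 * 401.7 = 2094.1345 $


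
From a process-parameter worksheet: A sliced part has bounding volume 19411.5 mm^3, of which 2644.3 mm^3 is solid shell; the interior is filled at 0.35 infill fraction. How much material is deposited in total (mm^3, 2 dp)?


V_infill = (19411.5 - 2644.3) * 0.35 = 5868.52
V_total = 2644.3 + 5868.52 = 8512.82 mm^3


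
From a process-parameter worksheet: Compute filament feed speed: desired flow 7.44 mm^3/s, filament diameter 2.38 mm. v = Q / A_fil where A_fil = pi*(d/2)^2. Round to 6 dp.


A = pi*(2.38/2)^2 = 4.448809
v = 7.44 / 4.448809 = 1.672358 mm/s


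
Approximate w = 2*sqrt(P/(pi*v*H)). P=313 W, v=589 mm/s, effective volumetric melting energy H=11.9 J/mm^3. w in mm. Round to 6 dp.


w = 2*sqrt(313/(pi*589*11.9)) = 0.238449 mm


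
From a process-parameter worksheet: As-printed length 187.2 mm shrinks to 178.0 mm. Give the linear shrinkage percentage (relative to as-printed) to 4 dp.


Shrinkage = ((187.2-178.0)/187.2)*100 = 4.9145 %


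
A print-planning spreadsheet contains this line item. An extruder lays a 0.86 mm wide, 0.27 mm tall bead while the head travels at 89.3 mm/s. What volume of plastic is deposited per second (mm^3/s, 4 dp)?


Rate = 0.86 * 0.27 * 89.3 = 20.7355 mm^3/s


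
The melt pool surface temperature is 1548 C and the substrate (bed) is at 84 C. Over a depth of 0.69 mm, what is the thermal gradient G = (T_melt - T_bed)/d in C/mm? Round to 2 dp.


G = (1548-84)/0.69 = 2121.74 C/mm


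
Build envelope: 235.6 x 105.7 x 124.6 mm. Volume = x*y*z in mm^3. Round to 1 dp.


V = 235.6 * 105.7 * 124.6 = 3102903.8 mm^3


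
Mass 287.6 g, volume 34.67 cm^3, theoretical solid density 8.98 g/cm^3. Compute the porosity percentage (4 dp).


rho_part = 287.6 / 34.67 = 8.29535622 g/cm^3
Porosity = (1 - 8.29535622/8.98)*100 = 7.6241 %


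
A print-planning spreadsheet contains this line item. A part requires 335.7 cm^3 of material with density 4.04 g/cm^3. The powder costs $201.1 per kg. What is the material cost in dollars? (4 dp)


Mass = 335.7*4.04/1000 = 1.356228 kg
Cost = 1.356228 * 201.1 = 272.7375 $


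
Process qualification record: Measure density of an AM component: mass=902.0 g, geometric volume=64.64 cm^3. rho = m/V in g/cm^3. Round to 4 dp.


rho = 902.0 / 64.64 = 13.9542 g/cm^3


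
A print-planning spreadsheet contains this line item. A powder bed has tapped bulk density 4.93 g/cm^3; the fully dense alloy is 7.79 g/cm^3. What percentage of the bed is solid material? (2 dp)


Packing = (4.93/7.79)*100 = 63.29 %


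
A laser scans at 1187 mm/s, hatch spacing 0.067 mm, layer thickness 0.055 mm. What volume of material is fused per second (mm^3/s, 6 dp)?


Rate = 1187 * 0.067 * 0.055 = 4.374095 mm^3/s


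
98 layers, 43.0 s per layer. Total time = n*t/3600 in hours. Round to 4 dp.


t = 98 * 43.0 / 3600 = 1.1706 hrs


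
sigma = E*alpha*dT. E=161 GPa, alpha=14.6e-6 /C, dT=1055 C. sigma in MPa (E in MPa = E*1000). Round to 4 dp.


sigma = 161*1000 * 14.6e-6 * 1055 = 2479.883 MPa


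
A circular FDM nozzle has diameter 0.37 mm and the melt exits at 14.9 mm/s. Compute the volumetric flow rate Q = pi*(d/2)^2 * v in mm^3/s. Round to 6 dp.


A = pi*(0.37/2)^2 = 0.10752101 mm^2
Q = 0.10752101 * 14.9 = 1.602063 mm^3/s


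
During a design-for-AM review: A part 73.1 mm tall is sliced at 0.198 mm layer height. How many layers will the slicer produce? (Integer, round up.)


Layers = ceil(73.1/0.198) = 370


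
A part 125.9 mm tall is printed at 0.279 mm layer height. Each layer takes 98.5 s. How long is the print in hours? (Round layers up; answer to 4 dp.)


Layers = ceil(125.9/0.279) = 452
t = 452 * 98.5 / 3600 = 12.3672 hrs


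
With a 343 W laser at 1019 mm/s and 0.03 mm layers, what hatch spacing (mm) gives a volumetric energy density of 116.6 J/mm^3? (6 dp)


h = 343 / (116.6*1019*0.03) = 0.096228 mm


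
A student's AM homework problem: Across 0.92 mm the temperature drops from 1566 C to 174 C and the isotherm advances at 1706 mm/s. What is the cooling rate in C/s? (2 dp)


G = (1566-174)/0.92 = 1513.04347826 C/mm
CR = 1513.04347826 * 1706 = 2581252.17 C/s


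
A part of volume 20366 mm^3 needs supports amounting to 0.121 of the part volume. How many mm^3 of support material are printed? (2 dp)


V_support = 20366 * 0.121 = 2464.29 mm^3


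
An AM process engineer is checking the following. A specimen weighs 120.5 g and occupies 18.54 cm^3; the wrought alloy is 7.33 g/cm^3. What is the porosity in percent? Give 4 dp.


rho_part = 120.5 / 18.54 = 6.49946063 g/cm^3
Porosity = (1 - 6.49946063/7.33)*100 = 11.3307 %


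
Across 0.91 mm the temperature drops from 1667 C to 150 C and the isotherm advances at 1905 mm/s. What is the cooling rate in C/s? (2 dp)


G = (1667-150)/0.91 = 1667.03296703 C/mm
CR = 1667.03296703 * 1905 = 3175697.8 C/s


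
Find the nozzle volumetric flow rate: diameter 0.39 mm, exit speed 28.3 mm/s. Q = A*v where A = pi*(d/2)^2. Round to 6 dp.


A = pi*(0.39/2)^2 = 0.11945906 mm^2
Q = 0.11945906 * 28.3 = 3.380691 mm^3/s


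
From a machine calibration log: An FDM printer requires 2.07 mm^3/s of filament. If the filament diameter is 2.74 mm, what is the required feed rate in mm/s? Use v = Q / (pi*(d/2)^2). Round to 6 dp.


A = pi*(2.74/2)^2 = 5.896455
v = 2.07 / 5.896455 = 0.351058 mm/s


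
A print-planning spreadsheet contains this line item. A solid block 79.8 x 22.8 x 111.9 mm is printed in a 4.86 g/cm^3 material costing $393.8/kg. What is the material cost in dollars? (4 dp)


V = 79.8 * 22.8 * 111.9 = 203595.336 mm^3 = 203.595336 cm^3
Mass = 203.595336 * 4.86 / 1000 = 0.98947333 kg
Cost = 0.98947333 * 393.8 = 389.6546 $


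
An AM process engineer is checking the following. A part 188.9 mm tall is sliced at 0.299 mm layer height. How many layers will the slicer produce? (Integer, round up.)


Layers = ceil(188.9/0.299) = 632


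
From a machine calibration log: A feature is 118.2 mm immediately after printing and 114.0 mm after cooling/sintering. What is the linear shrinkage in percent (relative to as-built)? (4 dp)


Shrinkage = ((118.2-114.0)/118.2)*100 = 3.5533 %


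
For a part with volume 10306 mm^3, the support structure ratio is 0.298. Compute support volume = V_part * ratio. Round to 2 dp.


V_support = 10306 * 0.298 = 3071.19 mm^3


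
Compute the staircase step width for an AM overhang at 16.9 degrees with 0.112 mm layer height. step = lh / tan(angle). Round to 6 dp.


step = 0.112 / tan(16.9) = 0.368635 mm


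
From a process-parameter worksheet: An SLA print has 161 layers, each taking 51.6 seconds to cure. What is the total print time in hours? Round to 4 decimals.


t = 161 * 51.6 / 3600 = 2.3077 hrs


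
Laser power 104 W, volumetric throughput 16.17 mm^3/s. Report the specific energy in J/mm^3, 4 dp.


SE = 104 / 16.17 = 6.4317 J/mm^3


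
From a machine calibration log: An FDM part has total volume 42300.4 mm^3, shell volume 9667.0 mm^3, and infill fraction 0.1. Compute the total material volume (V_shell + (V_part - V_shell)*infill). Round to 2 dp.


V_infill = (42300.4 - 9667.0) * 0.1 = 3263.34
V_total = 9667.0 + 3263.34 = 12930.34 mm^3


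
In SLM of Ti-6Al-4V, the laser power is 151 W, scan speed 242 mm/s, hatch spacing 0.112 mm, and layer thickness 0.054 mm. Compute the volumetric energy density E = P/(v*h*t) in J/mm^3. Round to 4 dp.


E = 151 / (242*0.112*0.054) = 103.1691 J/mm^3


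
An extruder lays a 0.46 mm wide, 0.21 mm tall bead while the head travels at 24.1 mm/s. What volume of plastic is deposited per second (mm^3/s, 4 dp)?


Rate = 0.46 * 0.21 * 24.1 = 2.3281 mm^3/s


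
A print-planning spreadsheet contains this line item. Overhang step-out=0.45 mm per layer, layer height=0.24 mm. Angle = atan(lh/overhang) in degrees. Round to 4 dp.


angle = atan(0.24/0.45) = 28.0725 degrees


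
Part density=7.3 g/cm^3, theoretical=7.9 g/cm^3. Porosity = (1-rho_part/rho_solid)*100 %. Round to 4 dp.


Porosity = (1-7.3/7.9)*100 = 7.5949 %


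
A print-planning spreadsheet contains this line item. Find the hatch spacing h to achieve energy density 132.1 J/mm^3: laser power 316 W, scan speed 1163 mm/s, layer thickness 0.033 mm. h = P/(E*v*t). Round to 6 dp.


h = 316 / (132.1*1163*0.033) = 0.062329 mm


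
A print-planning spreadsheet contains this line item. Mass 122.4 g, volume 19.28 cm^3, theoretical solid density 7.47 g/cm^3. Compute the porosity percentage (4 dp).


rho_part = 122.4 / 19.28 = 6.34854772 g/cm^3
Porosity = (1 - 6.34854772/7.47)*100 = 15.0127 %


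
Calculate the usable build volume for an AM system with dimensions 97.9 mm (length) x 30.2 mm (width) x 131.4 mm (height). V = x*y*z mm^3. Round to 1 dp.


V = 97.9 * 30.2 * 131.4 = 388494.6 mm^3


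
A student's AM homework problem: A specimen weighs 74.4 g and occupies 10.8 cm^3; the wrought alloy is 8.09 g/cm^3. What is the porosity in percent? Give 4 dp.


rho_part = 74.4 / 10.8 = 6.88888889 g/cm^3
Porosity = (1 - 6.88888889/8.09)*100 = 14.8469 %


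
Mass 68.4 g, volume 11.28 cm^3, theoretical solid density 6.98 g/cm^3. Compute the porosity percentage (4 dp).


rho_part = 68.4 / 11.28 = 6.06382979 g/cm^3
Porosity = (1 - 6.06382979/6.98)*100 = 13.1256 %


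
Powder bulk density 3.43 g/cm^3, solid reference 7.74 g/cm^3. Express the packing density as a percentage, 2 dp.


Packing = (3.43/7.74)*100 = 44.32 %


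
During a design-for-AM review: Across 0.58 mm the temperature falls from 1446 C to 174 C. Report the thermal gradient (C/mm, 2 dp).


G = (1446-174)/0.58 = 2193.1 C/mm


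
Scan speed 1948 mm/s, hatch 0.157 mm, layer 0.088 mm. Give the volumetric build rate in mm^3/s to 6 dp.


Rate = 1948 * 0.157 * 0.088 = 26.913568 mm^3/s


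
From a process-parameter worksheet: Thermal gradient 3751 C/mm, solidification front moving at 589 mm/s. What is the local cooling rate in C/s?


CR = 3751 * 589 = 2209339 C/s


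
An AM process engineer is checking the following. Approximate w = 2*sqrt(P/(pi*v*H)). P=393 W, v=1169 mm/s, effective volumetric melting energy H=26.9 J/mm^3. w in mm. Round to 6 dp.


w = 2*sqrt(393/(pi*1169*26.9)) = 0.126144 mm


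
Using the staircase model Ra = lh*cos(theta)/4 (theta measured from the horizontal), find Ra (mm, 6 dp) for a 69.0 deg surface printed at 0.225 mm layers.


Ra = 0.225 * cos(69.0) / 4 = 0.020158 mm


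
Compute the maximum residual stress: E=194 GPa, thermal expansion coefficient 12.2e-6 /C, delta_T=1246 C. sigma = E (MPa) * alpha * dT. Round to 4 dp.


sigma = 194*1000 * 12.2e-6 * 1246 = 2949.0328 MPa


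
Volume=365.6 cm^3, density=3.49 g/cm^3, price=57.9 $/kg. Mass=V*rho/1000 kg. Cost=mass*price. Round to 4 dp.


Mass = 365.6*3.49/1000 = 1.275944 kg
Cost = 1.275944 * 57.9 = 73.8772 $


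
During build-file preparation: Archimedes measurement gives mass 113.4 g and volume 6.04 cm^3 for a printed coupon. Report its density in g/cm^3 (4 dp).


rho = 113.4 / 6.04 = 18.7748 g/cm^3


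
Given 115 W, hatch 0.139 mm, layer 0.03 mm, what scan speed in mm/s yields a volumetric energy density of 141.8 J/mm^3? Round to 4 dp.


v = 115 / (141.8*0.139*0.03) = 194.4848 mm/s


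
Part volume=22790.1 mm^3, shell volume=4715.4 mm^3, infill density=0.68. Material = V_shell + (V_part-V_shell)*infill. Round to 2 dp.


V_infill = (22790.1 - 4715.4) * 0.68 = 12290.8
V_total = 4715.4 + 12290.8 = 17006.2 mm^3


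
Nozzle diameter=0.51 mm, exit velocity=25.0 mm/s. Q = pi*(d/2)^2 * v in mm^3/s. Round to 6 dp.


A = pi*(0.51/2)^2 = 0.20428206 mm^2
Q = 0.20428206 * 25.0 = 5.107052 mm^3/s


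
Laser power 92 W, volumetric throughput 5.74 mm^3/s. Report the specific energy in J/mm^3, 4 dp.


SE = 92 / 5.74 = 16.0279 J/mm^3


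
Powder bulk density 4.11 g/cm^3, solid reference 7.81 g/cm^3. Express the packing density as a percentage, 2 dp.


Packing = (4.11/7.81)*100 = 52.62 %


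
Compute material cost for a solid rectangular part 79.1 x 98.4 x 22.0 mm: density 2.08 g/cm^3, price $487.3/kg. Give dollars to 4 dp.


V = 79.1 * 98.4 * 22.0 = 171235.68 mm^3 = 171.23568 cm^3
Mass = 171.23568 * 2.08 / 1000 = 0.35617021 kg
Cost = 0.35617021 * 487.3 = 173.5617 $


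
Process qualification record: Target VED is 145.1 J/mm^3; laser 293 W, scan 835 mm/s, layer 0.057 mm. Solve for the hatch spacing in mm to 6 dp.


h = 293 / (145.1*835*0.057) = 0.042427 mm


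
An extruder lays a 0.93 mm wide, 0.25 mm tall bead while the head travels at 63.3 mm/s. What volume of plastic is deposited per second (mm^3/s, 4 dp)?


Rate = 0.93 * 0.25 * 63.3 = 14.7173 mm^3/s


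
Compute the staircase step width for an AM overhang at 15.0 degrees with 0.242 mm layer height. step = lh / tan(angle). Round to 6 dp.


step = 0.242 / tan(15.0) = 0.903156 mm


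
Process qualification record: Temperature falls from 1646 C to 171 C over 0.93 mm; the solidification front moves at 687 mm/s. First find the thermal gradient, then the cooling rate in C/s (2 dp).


G = (1646-171)/0.93 = 1586.02150538 C/mm
CR = 1586.02150538 * 687 = 1089596.77 C/s


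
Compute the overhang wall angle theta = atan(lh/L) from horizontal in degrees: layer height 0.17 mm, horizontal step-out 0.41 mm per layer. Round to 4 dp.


angle = atan(0.17/0.41) = 22.5206 degrees


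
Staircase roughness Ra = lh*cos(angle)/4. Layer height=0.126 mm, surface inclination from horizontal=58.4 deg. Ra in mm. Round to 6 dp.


Ra = 0.126 * cos(58.4) / 4 = 0.016506 mm


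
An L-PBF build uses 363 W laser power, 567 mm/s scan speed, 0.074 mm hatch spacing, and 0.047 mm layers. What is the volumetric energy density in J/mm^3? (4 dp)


E = 363 / (567*0.074*0.047) = 184.0747 J/mm^3


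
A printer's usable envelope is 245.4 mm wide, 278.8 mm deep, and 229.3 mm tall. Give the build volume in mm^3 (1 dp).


V = 245.4 * 278.8 * 229.3 = 15688137.3 mm^3


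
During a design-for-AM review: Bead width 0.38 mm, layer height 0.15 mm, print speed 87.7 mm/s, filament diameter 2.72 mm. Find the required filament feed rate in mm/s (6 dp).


Q = 0.38 * 0.15 * 87.7 = 4.9989 mm^3/s
A_fil = pi*(2.72/2)^2 = 5.81068977 mm^2
v_feed = 4.9989 / 5.81068977 = 0.860294 mm/s


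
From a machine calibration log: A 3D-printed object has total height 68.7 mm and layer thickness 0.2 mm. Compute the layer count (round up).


Layers = ceil(68.7/0.2) = 344


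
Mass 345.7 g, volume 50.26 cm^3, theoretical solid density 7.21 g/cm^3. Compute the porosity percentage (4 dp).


rho_part = 345.7 / 50.26 = 6.87823319 g/cm^3
Porosity = (1 - 6.87823319/7.21)*100 = 4.6015 %


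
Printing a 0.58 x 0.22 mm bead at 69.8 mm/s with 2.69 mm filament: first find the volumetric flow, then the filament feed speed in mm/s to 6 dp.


Q = 0.58 * 0.22 * 69.8 = 8.90648 mm^3/s
A_fil = pi*(2.69/2)^2 = 5.68321965 mm^2
v_feed = 8.90648 / 5.68321965 = 1.567154 mm/s


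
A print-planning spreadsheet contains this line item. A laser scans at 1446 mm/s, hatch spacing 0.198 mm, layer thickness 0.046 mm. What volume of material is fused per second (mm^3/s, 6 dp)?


Rate = 1446 * 0.198 * 0.046 = 13.170168 mm^3/s


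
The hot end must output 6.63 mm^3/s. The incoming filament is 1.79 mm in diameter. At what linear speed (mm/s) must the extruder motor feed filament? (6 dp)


A = pi*(1.79/2)^2 = 2.516494
v = 6.63 / 2.516494 = 2.634618 mm/s


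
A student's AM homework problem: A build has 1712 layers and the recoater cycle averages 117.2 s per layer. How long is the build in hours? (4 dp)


t = 1712 * 117.2 / 3600 = 55.7351 hrs


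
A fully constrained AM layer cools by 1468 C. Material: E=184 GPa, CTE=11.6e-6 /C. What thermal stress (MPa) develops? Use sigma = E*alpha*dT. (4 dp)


sigma = 184*1000 * 11.6e-6 * 1468 = 3133.2992 MPa


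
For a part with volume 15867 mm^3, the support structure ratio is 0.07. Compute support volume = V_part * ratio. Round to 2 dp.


V_support = 15867 * 0.07 = 1110.69 mm^3


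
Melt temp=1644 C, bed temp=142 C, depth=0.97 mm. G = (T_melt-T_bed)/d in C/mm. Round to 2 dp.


G = (1644-142)/0.97 = 1548.45 C/mm


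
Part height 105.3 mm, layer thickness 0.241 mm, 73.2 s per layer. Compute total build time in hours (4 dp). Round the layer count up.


Layers = ceil(105.3/0.241) = 437
t = 437 * 73.2 / 3600 = 8.8857 hrs


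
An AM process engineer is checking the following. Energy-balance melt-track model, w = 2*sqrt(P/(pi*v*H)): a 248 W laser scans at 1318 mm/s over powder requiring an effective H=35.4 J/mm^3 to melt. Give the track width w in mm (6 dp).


w = 2*sqrt(248/(pi*1318*35.4)) = 0.082266 mm


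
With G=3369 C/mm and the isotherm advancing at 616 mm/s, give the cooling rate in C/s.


CR = 3369 * 616 = 2075304 C/s


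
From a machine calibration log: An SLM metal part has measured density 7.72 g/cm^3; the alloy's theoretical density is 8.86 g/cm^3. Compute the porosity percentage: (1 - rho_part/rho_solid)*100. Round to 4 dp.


Porosity = (1-7.72/8.86)*100 = 12.8668 %


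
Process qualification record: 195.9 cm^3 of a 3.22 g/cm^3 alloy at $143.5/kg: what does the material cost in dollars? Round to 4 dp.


Mass = 195.9*3.22/1000 = 0.630798 kg
Cost = 0.630798 * 143.5 = 90.5195 $


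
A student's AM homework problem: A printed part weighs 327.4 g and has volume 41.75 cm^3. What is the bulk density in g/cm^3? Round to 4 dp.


rho = 327.4 / 41.75 = 7.8419 g/cm^3


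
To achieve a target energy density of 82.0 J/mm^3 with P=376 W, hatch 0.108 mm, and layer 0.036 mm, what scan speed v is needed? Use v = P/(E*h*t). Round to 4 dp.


v = 376 / (82.0*0.108*0.036) = 1179.3636 mm/s


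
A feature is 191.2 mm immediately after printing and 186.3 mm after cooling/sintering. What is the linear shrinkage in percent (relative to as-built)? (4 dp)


Shrinkage = ((191.2-186.3)/191.2)*100 = 2.5628 %


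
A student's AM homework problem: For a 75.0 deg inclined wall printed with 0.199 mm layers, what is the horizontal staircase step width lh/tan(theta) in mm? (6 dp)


step = 0.199 / tan(75.0) = 0.053322 mm


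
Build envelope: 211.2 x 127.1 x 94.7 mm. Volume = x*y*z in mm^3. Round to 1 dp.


V = 211.2 * 127.1 * 94.7 = 2542081.3 mm^3


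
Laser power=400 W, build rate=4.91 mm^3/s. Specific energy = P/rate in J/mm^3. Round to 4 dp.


SE = 400 / 4.91 = 81.4664 J/mm^3


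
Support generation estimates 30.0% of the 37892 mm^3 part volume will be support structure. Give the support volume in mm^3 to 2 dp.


V_support = 37892 * 0.3 = 11367.6 mm^3


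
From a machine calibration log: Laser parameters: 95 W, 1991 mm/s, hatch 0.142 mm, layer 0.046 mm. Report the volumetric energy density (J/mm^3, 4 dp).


E = 95 / (1991*0.142*0.046) = 7.3048 J/mm^3


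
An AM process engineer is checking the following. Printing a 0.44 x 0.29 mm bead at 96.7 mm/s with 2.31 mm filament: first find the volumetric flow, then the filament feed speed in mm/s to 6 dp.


Q = 0.44 * 0.29 * 96.7 = 12.33892 mm^3/s
A_fil = pi*(2.31/2)^2 = 4.19096314 mm^2
v_feed = 12.33892 / 4.19096314 = 2.944173 mm/s


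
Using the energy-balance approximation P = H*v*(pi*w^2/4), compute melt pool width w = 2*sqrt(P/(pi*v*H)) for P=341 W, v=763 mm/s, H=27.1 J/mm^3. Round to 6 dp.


w = 2*sqrt(341/(pi*763*27.1)) = 0.144906 mm


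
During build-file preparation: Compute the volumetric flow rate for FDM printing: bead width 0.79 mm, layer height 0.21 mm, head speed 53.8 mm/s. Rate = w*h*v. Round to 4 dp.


Rate = 0.79 * 0.21 * 53.8 = 8.9254 mm^3/s


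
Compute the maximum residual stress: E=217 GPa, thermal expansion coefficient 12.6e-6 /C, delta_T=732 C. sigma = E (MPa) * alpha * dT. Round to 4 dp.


sigma = 217*1000 * 12.6e-6 * 732 = 2001.4344 MPa


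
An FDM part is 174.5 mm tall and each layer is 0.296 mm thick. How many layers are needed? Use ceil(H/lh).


Layers = ceil(174.5/0.296) = 590


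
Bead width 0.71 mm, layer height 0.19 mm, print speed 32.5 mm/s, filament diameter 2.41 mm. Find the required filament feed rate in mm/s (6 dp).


Q = 0.71 * 0.19 * 32.5 = 4.38425 mm^3/s
A_fil = pi*(2.41/2)^2 = 4.56167107 mm^2
v_feed = 4.38425 / 4.56167107 = 0.961106 mm/s


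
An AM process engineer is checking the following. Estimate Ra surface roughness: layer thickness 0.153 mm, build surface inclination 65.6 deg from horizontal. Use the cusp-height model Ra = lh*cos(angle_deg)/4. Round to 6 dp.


Ra = 0.153 * cos(65.6) / 4 = 0.015801 mm


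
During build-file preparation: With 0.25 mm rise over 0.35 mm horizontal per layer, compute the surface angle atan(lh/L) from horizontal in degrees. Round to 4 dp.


angle = atan(0.25/0.35) = 35.5377 degrees


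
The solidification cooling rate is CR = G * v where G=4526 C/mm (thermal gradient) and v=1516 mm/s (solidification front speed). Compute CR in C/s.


CR = 4526 * 1516 = 6861416 C/s


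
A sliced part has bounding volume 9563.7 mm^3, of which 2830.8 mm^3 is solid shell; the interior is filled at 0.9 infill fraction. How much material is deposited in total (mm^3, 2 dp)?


V_infill = (9563.7 - 2830.8) * 0.9 = 6059.61
V_total = 2830.8 + 6059.61 = 8890.41 mm^3


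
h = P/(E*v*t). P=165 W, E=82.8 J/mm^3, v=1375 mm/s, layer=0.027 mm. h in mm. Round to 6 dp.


h = 165 / (82.8*1375*0.027) = 0.053677 mm


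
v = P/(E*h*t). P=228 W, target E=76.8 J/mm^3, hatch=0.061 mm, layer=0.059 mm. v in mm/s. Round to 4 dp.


v = 228 / (76.8*0.061*0.059) = 824.8819 mm/s


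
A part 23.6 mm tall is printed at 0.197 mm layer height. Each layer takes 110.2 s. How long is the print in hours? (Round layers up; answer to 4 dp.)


Layers = ceil(23.6/0.197) = 120
t = 120 * 110.2 / 3600 = 3.6733 hrs


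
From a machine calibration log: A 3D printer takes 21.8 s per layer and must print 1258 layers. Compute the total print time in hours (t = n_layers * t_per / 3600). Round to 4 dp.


t = 1258 * 21.8 / 3600 = 7.6179 hrs


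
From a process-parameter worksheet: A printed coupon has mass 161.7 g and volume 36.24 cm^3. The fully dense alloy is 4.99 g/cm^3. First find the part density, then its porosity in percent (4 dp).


rho_part = 161.7 / 36.24 = 4.46192053 g/cm^3
Porosity = (1 - 4.46192053/4.99)*100 = 10.5828 %


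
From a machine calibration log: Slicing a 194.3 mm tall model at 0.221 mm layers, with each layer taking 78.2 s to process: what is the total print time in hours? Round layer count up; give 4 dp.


Layers = ceil(194.3/0.221) = 880
t = 880 * 78.2 / 3600 = 19.1156 hrs


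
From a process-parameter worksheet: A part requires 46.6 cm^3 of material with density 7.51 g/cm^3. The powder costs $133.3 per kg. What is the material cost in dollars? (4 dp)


Mass = 46.6*7.51/1000 = 0.349966 kg
Cost = 0.349966 * 133.3 = 46.6505 $


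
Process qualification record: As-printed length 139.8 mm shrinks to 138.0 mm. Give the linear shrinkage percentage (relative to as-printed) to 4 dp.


Shrinkage = ((139.8-138.0)/139.8)*100 = 1.2876 %


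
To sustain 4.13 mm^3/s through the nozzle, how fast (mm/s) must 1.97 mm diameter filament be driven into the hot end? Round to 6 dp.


A = pi*(1.97/2)^2 = 3.048052
v = 4.13 / 3.048052 = 1.354964 mm/s


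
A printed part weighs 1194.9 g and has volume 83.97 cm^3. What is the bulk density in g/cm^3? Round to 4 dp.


rho = 1194.9 / 83.97 = 14.2301 g/cm^3


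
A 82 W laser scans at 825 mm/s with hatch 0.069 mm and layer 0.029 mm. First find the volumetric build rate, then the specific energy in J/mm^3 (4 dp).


Build rate = 825 * 0.069 * 0.029 = 1.650825 mm^3/s
SE = 82 / 1.650825 = 49.6721 J/mm^3


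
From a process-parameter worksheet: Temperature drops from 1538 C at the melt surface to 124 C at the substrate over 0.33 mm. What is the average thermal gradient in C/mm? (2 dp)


G = (1538-124)/0.33 = 4284.85 C/mm


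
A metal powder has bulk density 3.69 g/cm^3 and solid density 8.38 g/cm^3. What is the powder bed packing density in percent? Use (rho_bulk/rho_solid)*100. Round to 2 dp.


Packing = (3.69/8.38)*100 = 44.03 %


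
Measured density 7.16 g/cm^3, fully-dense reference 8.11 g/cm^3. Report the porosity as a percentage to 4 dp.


Porosity = (1-7.16/8.11)*100 = 11.7139 %


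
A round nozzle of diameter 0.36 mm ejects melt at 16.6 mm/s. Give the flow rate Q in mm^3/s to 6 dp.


A = pi*(0.36/2)^2 = 0.1017876 mm^2
Q = 0.1017876 * 16.6 = 1.689674 mm^3/s


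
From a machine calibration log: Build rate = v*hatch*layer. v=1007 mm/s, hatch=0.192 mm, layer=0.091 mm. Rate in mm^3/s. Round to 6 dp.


Rate = 1007 * 0.192 * 0.091 = 17.594304 mm^3/s


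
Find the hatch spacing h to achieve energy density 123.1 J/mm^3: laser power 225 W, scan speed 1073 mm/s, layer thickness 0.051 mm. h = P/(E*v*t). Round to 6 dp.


h = 225 / (123.1*1073*0.051) = 0.033401 mm


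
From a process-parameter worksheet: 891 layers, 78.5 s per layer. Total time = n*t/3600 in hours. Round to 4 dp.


t = 891 * 78.5 / 3600 = 19.4288 hrs


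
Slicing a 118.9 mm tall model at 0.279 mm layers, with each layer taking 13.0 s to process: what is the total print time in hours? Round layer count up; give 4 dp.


Layers = ceil(118.9/0.279) = 427
t = 427 * 13.0 / 3600 = 1.5419 hrs


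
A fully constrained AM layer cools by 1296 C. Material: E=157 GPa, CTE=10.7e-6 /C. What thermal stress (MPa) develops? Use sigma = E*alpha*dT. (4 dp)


sigma = 157*1000 * 10.7e-6 * 1296 = 2177.1504 MPa


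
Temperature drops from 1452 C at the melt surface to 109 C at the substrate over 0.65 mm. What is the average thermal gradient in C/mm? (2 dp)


G = (1452-109)/0.65 = 2066.15 C/mm


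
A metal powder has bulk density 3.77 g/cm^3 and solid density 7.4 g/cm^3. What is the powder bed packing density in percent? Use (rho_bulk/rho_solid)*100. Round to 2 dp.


Packing = (3.77/7.4)*100 = 50.95 %


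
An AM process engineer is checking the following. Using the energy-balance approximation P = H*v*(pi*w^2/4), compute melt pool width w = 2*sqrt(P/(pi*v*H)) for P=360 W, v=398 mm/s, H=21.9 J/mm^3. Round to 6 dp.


w = 2*sqrt(360/(pi*398*21.9)) = 0.22932 mm


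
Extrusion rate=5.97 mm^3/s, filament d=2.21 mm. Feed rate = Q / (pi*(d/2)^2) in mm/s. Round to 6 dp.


A = pi*(2.21/2)^2 = 3.835963
v = 5.97 / 3.835963 = 1.556324 mm/s


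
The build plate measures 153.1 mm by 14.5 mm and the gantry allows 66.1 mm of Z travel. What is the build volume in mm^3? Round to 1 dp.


V = 153.1 * 14.5 * 66.1 = 146738.7 mm^3


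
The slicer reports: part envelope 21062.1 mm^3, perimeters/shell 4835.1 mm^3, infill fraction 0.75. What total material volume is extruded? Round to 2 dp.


V_infill = (21062.1 - 4835.1) * 0.75 = 12170.25
V_total = 4835.1 + 12170.25 = 17005.35 mm^3
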